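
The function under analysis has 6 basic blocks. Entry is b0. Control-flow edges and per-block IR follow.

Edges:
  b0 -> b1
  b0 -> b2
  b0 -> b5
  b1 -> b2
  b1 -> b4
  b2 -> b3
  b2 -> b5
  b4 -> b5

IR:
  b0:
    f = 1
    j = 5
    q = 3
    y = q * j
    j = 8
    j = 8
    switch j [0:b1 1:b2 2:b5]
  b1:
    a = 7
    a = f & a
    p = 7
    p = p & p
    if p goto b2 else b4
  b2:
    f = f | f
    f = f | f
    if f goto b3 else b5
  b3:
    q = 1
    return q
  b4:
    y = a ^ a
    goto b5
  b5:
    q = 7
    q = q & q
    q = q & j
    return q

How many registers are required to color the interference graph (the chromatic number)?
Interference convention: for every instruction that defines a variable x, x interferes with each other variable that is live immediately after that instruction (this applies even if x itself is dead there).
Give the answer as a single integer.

def/use:
  b0 def {f,j,q,y} use ∅
  b1 def {a,p} use {f}
  b2 def {f} use {f}
  b3 def {q} use ∅
  b4 def {y} use {a}
  b5 def {q} use {j}

Liveness:
  live b0: ∅→{f,j}
  live b1: {f,j}→{a,f,j}
  live b2: {f,j}→{j}
  live b3: ∅→∅
  live b4: {a,j}→{j}
  live b5: {j}→∅

Conflict graph:
  a↔{f,j,p}
  f↔{a,j,p,q,y}
  j↔{a,f,p,q,y}
  p↔{a,f,j}
  q↔{f,j}
  y↔{f,j}

Chromatic number:
  clique {a,f,j,p} ⇒ need ≥ 4
  4-colouring: c0={f}  c1={j}  c2={a,q,y}  c3={p}
  χ = 4

Answer: 4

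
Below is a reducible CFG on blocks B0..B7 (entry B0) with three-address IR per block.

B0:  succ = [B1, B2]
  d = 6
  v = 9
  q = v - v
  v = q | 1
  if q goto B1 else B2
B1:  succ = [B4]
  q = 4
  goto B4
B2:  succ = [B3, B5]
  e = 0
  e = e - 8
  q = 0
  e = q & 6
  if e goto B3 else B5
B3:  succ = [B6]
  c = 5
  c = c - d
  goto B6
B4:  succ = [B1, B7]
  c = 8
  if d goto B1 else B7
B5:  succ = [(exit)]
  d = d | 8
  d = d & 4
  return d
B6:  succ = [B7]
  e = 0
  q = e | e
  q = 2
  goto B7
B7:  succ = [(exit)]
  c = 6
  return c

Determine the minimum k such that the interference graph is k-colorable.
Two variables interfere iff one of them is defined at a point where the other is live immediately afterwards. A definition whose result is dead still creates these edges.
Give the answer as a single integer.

Answer: 3

Derivation:
def/use:
  B0 def {d,q,v} use ∅
  B1 def {q} use ∅
  B2 def {e,q} use ∅
  B3 def {c} use {d}
  B4 def {c} use {d}
  B5 def {d} use {d}
  B6 def {e,q} use ∅
  B7 def {c} use ∅

Liveness:
  B0 li=∅ lo={d}
  B1 li={d} lo={d}
  B2 li={d} lo={d}
  B3 li={d} lo=∅
  B4 li={d} lo={d}
  B5 li={d} lo=∅
  B6 li=∅ lo=∅
  B7 li=∅ lo=∅

Interference:
  c — {d}
  d — {c,e,q,v}
  e — {d}
  q — {d,v}
  v — {d,q}

Chromatic number:
  {d,q,v} pairwise interfere (3-clique) ⇒ χ ≥ 3
  3-colouring: r0={d}  r1={c,e,q}  r2={v}
  χ = 3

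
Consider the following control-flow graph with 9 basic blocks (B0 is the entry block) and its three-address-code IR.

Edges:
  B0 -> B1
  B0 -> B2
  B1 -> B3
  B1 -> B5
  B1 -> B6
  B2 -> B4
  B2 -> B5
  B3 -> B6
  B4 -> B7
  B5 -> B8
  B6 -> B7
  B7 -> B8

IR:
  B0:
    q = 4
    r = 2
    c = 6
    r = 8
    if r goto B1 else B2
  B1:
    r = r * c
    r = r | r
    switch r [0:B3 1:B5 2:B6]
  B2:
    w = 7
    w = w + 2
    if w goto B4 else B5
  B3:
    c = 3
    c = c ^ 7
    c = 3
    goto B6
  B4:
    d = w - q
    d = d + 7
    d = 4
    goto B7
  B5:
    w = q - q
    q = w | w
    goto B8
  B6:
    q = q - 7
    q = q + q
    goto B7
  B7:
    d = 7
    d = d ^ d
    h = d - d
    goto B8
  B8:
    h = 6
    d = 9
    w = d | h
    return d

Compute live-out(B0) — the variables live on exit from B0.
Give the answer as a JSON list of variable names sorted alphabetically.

Per-block:
  B0: def={c,q,r} ue=∅
  B1: def={r} ue={c,r}
  B2: def={w} ue=∅
  B3: def={c} ue=∅
  B4: def={d} ue={q,w}
  B5: def={q,w} ue={q}
  B6: def={q} ue={q}
  B7: def={d,h} ue=∅
  B8: def={d,h,w} ue=∅

Liveness:
  B0: in=∅ out={c,q,r}
  B1: in={c,q,r} out={q}
  B2: in={q} out={q,w}
  B3: in={q} out={q}
  B4: in={q,w} out=∅
  B5: in={q} out=∅
  B6: in={q} out=∅
  B7: in=∅ out=∅
  B8: in=∅ out=∅

live-out(B0) = ["c", "q", "r"]

Answer: ["c", "q", "r"]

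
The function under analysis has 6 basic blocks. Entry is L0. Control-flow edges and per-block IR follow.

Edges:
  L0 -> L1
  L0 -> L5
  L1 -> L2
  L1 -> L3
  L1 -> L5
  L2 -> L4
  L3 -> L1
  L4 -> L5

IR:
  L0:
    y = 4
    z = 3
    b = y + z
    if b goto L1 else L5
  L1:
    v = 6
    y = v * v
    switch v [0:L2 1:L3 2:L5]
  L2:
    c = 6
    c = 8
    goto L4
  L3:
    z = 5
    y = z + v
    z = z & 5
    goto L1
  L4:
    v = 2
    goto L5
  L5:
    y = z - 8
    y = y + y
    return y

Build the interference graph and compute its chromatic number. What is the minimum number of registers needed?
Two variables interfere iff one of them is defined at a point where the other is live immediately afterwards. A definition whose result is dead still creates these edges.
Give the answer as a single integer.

Per-block:
  L0: {b,y,z} / ∅
  L1: {v,y} / ∅
  L2: {c} / ∅
  L3: {y,z} / {v}
  L4: {v} / ∅
  L5: {y} / {z}

Backward fixpoint:
  L0: in=∅ out={z}
  L1: in={z} out={v,z}
  L2: in={z} out={z}
  L3: in={v} out={z}
  L4: in={z} out={z}
  L5: in={z} out=∅

Conflict graph:
  b↔{z}
  c↔{z}
  v↔{y,z}
  y↔{v,z}
  z↔{b,c,v,y}

Registers:
  clique {v,y,z} ⇒ need ≥ 3
  3-colouring: R0={z}  R1={b,c,v}  R2={y}
  χ = 3

Answer: 3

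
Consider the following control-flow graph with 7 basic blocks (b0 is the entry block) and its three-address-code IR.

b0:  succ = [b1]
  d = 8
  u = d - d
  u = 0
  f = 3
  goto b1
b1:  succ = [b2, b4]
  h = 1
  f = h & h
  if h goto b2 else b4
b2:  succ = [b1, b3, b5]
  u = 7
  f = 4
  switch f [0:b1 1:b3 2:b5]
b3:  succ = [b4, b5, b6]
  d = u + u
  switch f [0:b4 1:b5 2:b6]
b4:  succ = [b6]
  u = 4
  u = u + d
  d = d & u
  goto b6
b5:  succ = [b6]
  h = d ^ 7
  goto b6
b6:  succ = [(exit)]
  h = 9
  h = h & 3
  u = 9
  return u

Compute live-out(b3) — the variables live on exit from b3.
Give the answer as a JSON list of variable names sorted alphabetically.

Block summaries:
  b0 def {d,f,u} use ∅
  b1 def {f,h} use ∅
  b2 def {f,u} use ∅
  b3 def {d} use {f,u}
  b4 def {d,u} use {d}
  b5 def {h} use {d}
  b6 def {h,u} use ∅

Backward fixpoint:
  b0: in=∅ out={d}
  b1: in={d} out={d}
  b2: in={d} out={d,f,u}
  b3: in={f,u} out={d}
  b4: in={d} out=∅
  b5: in={d} out=∅
  b6: in=∅ out=∅

live-out(b3) = ["d"]

Answer: ["d"]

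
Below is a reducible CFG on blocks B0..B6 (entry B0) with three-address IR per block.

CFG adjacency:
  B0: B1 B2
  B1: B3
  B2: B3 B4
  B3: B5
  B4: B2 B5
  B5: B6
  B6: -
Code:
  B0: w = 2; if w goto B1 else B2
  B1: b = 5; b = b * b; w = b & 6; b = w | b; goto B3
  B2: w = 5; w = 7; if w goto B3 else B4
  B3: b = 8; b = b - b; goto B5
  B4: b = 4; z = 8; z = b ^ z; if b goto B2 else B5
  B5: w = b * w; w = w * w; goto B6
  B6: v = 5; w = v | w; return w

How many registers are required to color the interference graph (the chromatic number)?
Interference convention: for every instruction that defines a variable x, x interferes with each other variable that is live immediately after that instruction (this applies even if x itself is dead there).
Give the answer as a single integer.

Answer: 3

Working:
Block summaries:
  B0: {w} / ∅
  B1: {b,w} / ∅
  B2: {w} / ∅
  B3: {b} / ∅
  B4: {b,z} / ∅
  B5: {w} / {b,w}
  B6: {v,w} / {w}

Backward fixpoint:
  B0 li=∅ lo=∅
  B1 li=∅ lo={w}
  B2 li=∅ lo={w}
  B3 li={w} lo={b,w}
  B4 li={w} lo={b,w}
  B5 li={b,w} lo={w}
  B6 li={w} lo=∅

Interfere edges:
  b↔{w,z}
  v↔{w}
  w↔{b,v,z}
  z↔{b,w}

Colouring:
  lower bound: {b,w,z} mutually conflict ⇒ χ ≥ 3
  assign b→R1 v→R1 w→R0 z→R2 — no edge inside a register ⇒ χ ≤ 3
  χ = 3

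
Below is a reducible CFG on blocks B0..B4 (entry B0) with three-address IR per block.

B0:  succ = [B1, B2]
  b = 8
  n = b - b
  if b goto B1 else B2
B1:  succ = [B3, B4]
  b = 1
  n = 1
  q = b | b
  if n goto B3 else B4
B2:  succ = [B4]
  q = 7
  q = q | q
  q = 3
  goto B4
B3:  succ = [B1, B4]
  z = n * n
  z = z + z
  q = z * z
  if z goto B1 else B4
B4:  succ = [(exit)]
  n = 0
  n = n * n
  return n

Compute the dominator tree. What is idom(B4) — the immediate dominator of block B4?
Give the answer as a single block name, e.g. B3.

idom tree: B1←B0 B2←B0 B3←B1 B4←B0
Join-block Dom:
  B1: preds {B0,B3}: {B0} ∩ {B0,B1,B3} = {B0}; idom=B0
  B4: preds {B1,B2,B3}: {B0,B1} ∩ {B0,B2} ∩ {B0,B1,B3} = {B0}; idom=B0

idom(B4) = B0

Answer: B0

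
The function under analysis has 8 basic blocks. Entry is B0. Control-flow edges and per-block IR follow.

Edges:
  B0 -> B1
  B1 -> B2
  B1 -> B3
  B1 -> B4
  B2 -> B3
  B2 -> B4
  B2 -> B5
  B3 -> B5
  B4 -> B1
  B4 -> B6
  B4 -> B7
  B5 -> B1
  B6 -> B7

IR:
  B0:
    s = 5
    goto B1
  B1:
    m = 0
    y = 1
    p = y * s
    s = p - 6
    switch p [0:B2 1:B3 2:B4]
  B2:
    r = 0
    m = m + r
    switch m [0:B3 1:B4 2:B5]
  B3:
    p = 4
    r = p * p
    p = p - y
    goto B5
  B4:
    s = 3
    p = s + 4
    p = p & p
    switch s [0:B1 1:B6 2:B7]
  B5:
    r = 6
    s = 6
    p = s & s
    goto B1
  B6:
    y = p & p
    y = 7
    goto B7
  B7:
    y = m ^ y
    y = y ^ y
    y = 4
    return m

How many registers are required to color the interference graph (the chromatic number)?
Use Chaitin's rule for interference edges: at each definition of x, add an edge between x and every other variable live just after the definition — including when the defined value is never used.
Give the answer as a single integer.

def/use:
  B0: def={s} ue=∅
  B1: def={m,p,s,y} ue={s}
  B2: def={m,r} ue={m}
  B3: def={p,r} ue={y}
  B4: def={p,s} ue=∅
  B5: def={p,r,s} ue=∅
  B6: def={y} ue={p}
  B7: def={y} ue={m,y}

Liveness:
  B0: in=∅ out={s}
  B1: in={s} out={m,y}
  B2: in={m,y} out={m,y}
  B3: in={y} out=∅
  B4: in={m,y} out={m,p,s,y}
  B5: in=∅ out={s}
  B6: in={m,p} out={m,y}
  B7: in={m,y} out=∅

Conflict graph:
  m↔{p,r,s,y}
  p↔{m,r,s,y}
  r↔{m,p,y}
  s↔{m,p,y}
  y↔{m,p,r,s}

Colouring:
  {m,p,r,y} pairwise interfere (4-clique) ⇒ χ ≥ 4
  assign m→R0 p→R1 r→R3 s→R3 y→R2 — no edge inside a register ⇒ χ ≤ 4
  χ = 4

Answer: 4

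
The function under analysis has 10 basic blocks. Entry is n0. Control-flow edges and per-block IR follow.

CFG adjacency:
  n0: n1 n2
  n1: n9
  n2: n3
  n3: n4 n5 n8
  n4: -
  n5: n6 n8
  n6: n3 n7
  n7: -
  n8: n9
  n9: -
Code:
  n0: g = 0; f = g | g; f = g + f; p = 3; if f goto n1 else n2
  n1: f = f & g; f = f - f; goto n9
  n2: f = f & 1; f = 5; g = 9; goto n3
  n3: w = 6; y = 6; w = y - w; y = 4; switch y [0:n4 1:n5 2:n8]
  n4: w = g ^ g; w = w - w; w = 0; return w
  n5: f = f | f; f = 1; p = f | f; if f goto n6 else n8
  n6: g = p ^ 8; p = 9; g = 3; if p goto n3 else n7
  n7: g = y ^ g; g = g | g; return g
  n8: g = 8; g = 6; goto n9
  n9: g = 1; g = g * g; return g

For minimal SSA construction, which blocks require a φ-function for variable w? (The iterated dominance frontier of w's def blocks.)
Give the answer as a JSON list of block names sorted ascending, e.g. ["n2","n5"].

idom tree: n1←n0 n2←n0 n3←n2 n4←n3 n5←n3 n6←n5 n7←n6 n8←n3 n9←n0
Dom at joins:
  n3: preds {n2,n6}: {n0,n2} ∩ {n0,n2,n3,n5,n6} = {n0,n2}; idom=n2
  n8: preds {n3,n5}: {n0,n2,n3} ∩ {n0,n2,n3,n5} = {n0,n2,n3}; idom=n3
  n9: preds {n1,n8}: {n0,n1} ∩ {n0,n2,n3,n8} = {n0}; idom=n0

Frontier:
  n3←n2: walk · to n2
  n3←n6: walk n6→n5→n3 to n2
  n8←n3: walk · to n3
  n8←n5: walk n5 to n3
  n9←n1: walk n1 to n0
  n9←n8: walk n8→n3→n2 to n0
  n0: DF=∅
  n1: DF={n9}
  n2: DF={n9}
  n3: DF={n3,n9}
  n4: DF=∅
  n5: DF={n3,n8}
  n6: DF={n3}
  n7: DF=∅
  n8: DF={n9}
  n9: DF=∅

φ for w: defs {n3,n4}
  DF⁺ = {n3,n9}

Answer: ["n3", "n9"]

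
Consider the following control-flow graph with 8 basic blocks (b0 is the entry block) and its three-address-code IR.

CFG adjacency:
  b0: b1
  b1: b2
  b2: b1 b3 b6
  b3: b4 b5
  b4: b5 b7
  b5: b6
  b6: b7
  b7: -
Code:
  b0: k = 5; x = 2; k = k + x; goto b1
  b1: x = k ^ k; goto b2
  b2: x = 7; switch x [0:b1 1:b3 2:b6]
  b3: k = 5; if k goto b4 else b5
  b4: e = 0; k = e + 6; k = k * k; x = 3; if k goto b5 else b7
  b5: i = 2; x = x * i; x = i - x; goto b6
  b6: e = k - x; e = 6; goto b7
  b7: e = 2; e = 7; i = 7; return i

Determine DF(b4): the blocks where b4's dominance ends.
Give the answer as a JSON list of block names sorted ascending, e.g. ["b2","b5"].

Answer: ["b5", "b7"]

Analysis:
idom tree: b1←b0 b2←b1 b3←b2 b4←b3 b5←b3 b6←b2 b7←b2
Dom∩ at merges:
  b1: preds {b0,b2}: {b0} ∩ {b0,b1,b2} = {b0}; idom=b0
  b5: preds {b3,b4}: {b0,b1,b2,b3} ∩ {b0,b1,b2,b3,b4} = {b0,b1,b2,b3}; idom=b3
  b6: preds {b2,b5}: {b0,b1,b2} ∩ {b0,b1,b2,b3,b5} = {b0,b1,b2}; idom=b2
  b7: preds {b4,b6}: {b0,b1,b2,b3,b4} ∩ {b0,b1,b2,b6} = {b0,b1,b2}; idom=b2

DF walk-up:
  join b1 pred b0: · stop@b0
  join b1 pred b2: b2→b1 stop@b0
  join b5 pred b3: · stop@b3
  join b5 pred b4: b4 stop@b3
  join b6 pred b2: · stop@b2
  join b6 pred b5: b5→b3 stop@b2
  join b7 pred b4: b4→b3 stop@b2
  join b7 pred b6: b6 stop@b2
  b0: DF=∅
  b1: DF={b1}
  b2: DF={b1}
  b3: DF={b6,b7}
  b4: DF={b5,b7}
  b5: DF={b6}
  b6: DF={b7}
  b7: DF=∅

DF(b4) = ["b5", "b7"]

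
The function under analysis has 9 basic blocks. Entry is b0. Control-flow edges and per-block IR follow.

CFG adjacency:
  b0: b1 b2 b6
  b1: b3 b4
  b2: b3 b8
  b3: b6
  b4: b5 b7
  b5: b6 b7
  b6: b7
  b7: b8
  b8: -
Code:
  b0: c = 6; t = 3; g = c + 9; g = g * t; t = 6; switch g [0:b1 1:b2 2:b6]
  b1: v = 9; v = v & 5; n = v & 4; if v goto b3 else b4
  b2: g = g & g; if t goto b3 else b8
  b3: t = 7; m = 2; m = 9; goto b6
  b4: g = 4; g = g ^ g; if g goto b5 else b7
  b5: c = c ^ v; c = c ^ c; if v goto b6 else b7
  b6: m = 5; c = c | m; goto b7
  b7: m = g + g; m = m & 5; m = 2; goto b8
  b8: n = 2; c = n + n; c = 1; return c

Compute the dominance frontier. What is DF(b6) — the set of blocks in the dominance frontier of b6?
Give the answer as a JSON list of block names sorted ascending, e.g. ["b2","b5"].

Answer: ["b7"]

Analysis:
idom tree: b1←b0 b2←b0 b3←b0 b4←b1 b5←b4 b6←b0 b7←b0 b8←b0
Join-block Dom:
  b3: preds {b1,b2}: {b0,b1} ∩ {b0,b2} = {b0}; idom=b0
  b6: preds {b0,b3,b5}: {b0} ∩ {b0,b3} ∩ {b0,b1,b4,b5} = {b0}; idom=b0
  b7: preds {b4,b5,b6}: {b0,b1,b4} ∩ {b0,b1,b4,b5} ∩ {b0,b6} = {b0}; idom=b0
  b8: preds {b2,b7}: {b0,b2} ∩ {b0,b7} = {b0}; idom=b0

DF walk-up:
  join b3 pred b1: b1 stop@b0
  join b3 pred b2: b2 stop@b0
  join b6 pred b0: · stop@b0
  join b6 pred b3: b3 stop@b0
  join b6 pred b5: b5→b4→b1 stop@b0
  join b7 pred b4: b4→b1 stop@b0
  join b7 pred b5: b5→b4→b1 stop@b0
  join b7 pred b6: b6 stop@b0
  join b8 pred b2: b2 stop@b0
  join b8 pred b7: b7 stop@b0
  DF(b0)=∅
  DF(b1)={b3,b6,b7}
  DF(b2)={b3,b8}
  DF(b3)={b6}
  DF(b4)={b6,b7}
  DF(b5)={b6,b7}
  DF(b6)={b7}
  DF(b7)={b8}
  DF(b8)=∅

DF(b6) = ["b7"]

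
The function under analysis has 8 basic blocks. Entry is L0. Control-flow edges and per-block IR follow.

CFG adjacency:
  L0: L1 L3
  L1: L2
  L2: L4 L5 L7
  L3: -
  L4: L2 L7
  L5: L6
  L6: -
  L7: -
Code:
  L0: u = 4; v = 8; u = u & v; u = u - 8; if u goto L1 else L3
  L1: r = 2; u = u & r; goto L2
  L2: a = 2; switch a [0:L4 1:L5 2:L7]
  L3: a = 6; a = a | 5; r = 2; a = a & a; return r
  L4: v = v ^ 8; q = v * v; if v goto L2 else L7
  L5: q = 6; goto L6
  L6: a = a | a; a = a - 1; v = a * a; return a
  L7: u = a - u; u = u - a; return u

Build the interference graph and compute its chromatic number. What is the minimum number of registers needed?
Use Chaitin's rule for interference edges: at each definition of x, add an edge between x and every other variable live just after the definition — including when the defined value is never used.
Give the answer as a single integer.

Answer: 4

Analysis:
Block summaries:
  L0 def {u,v} use ∅
  L1 def {r,u} use {u}
  L2 def {a} use ∅
  L3 def {a,r} use ∅
  L4 def {q,v} use {v}
  L5 def {q} use ∅
  L6 def {a,v} use {a}
  L7 def {u} use {a,u}

Backward fixpoint:
  live L0: ∅→{u,v}
  live L1: {u,v}→{u,v}
  live L2: {u,v}→{a,u,v}
  live L3: ∅→∅
  live L4: {a,u,v}→{a,u,v}
  live L5: {a}→{a}
  live L6: {a}→∅
  live L7: {a,u}→∅

Conflict graph:
  a↔{q,r,u,v}
  q↔{a,u,v}
  r↔{a,u,v}
  u↔{a,q,r,v}
  v↔{a,q,r,u}

Colouring:
  clique {a,q,u,v} ⇒ need ≥ 4
  assign a→R0 q→R3 r→R3 u→R1 v→R2 — no edge inside a register ⇒ χ ≤ 4
  χ = 4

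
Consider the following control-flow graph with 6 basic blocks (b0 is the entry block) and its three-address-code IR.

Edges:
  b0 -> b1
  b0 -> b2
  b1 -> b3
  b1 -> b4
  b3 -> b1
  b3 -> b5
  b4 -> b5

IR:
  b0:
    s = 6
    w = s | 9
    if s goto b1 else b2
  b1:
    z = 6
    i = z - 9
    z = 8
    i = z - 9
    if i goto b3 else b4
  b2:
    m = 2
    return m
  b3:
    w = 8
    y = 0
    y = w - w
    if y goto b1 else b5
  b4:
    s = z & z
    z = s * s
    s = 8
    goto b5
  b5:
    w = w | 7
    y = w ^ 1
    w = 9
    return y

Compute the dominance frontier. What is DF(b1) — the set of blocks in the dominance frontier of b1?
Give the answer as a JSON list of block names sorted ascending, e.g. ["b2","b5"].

idom tree: b1←b0 b2←b0 b3←b1 b4←b1 b5←b1
Join-block Dom:
  b1: preds {b0,b3}: {b0} ∩ {b0,b1,b3} = {b0}; idom=b0
  b5: preds {b3,b4}: {b0,b1,b3} ∩ {b0,b1,b4} = {b0,b1}; idom=b1

DF walk-up:
  join b1 pred b0: · stop@b0
  join b1 pred b3: b3→b1 stop@b0
  join b5 pred b3: b3 stop@b1
  join b5 pred b4: b4 stop@b1
  b0 → ∅
  b1 → {b1}
  b2 → ∅
  b3 → {b1,b5}
  b4 → {b5}
  b5 → ∅

DF(b1) = ["b1"]

Answer: ["b1"]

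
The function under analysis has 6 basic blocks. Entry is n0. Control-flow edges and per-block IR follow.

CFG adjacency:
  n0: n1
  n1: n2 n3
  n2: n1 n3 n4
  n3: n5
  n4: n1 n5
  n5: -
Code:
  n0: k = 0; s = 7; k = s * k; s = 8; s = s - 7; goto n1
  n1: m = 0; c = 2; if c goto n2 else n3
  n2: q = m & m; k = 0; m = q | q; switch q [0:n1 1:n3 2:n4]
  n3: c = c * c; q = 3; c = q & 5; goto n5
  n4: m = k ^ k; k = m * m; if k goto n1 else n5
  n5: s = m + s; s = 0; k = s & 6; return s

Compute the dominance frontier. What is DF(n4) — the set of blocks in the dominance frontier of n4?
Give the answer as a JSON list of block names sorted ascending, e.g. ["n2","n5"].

Answer: ["n1", "n5"]

Working:
idom tree: n1←n0 n2←n1 n3←n1 n4←n2 n5←n1
Dom∩ at merges:
  n1: preds {n0,n2,n4}: {n0} ∩ {n0,n1,n2} ∩ {n0,n1,n2,n4} = {n0}; idom=n0
  n3: preds {n1,n2}: {n0,n1} ∩ {n0,n1,n2} = {n0,n1}; idom=n1
  n5: preds {n3,n4}: {n0,n1,n3} ∩ {n0,n1,n2,n4} = {n0,n1}; idom=n1

Frontier:
  join n1 pred n0: · stop@n0
  join n1 pred n2: n2→n1 stop@n0
  join n1 pred n4: n4→n2→n1 stop@n0
  join n3 pred n1: · stop@n1
  join n3 pred n2: n2 stop@n1
  join n5 pred n3: n3 stop@n1
  join n5 pred n4: n4→n2 stop@n1
  n0 → ∅
  n1 → {n1}
  n2 → {n1,n3,n5}
  n3 → {n5}
  n4 → {n1,n5}
  n5 → ∅

DF(n4) = ["n1", "n5"]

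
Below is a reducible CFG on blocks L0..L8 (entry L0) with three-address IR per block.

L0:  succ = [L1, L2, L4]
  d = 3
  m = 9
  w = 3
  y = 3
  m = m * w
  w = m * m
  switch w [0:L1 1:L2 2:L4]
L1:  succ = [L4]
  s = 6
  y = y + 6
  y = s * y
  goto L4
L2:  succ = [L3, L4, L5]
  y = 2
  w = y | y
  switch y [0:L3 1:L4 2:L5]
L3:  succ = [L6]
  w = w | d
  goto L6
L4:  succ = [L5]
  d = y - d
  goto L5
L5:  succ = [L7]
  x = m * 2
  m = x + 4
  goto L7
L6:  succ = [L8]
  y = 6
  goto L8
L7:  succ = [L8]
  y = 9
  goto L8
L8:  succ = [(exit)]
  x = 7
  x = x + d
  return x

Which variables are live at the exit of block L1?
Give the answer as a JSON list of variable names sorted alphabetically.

Block summaries:
  L0 def {d,m,w,y} use ∅
  L1 def {s,y} use {y}
  L2 def {w,y} use ∅
  L3 def {w} use {d,w}
  L4 def {d} use {d,y}
  L5 def {m,x} use {m}
  L6 def {y} use ∅
  L7 def {y} use ∅
  L8 def {x} use {d}

Live sets:
  live L0: ∅→{d,m,y}
  live L1: {d,m,y}→{d,m,y}
  live L2: {d,m}→{d,m,w,y}
  live L3: {d,w}→{d}
  live L4: {d,m,y}→{d,m}
  live L5: {d,m}→{d}
  live L6: {d}→{d}
  live L7: {d}→{d}
  live L8: {d}→∅

live-out(L1) = ["d", "m", "y"]

Answer: ["d", "m", "y"]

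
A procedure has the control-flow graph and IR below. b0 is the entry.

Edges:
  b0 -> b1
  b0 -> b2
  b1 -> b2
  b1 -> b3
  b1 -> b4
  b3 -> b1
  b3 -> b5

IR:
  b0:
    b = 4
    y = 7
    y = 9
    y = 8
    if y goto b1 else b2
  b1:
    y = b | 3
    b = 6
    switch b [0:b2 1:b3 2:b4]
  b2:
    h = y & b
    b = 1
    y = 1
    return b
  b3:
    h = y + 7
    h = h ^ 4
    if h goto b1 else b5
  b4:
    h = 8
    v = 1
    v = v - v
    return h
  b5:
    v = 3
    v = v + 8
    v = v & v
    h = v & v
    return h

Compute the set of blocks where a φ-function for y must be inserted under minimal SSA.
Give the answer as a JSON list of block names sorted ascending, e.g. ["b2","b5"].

Answer: ["b1", "b2"]

Derivation:
idom tree: b1←b0 b2←b0 b3←b1 b4←b1 b5←b3
Join-block Dom:
  b1: preds {b0,b3}: {b0} ∩ {b0,b1,b3} = {b0}; idom=b0
  b2: preds {b0,b1}: {b0} ∩ {b0,b1} = {b0}; idom=b0

DF derivation:
  b1←b0: walk · to b0
  b1←b3: walk b3→b1 to b0
  b2←b0: walk · to b0
  b2←b1: walk b1 to b0
  DF(b0)=∅
  DF(b1)={b1,b2}
  DF(b2)=∅
  DF(b3)={b1}
  DF(b4)=∅
  DF(b5)=∅

φ for y: defs {b0,b1,b2}
  DF⁺ = {b1,b2}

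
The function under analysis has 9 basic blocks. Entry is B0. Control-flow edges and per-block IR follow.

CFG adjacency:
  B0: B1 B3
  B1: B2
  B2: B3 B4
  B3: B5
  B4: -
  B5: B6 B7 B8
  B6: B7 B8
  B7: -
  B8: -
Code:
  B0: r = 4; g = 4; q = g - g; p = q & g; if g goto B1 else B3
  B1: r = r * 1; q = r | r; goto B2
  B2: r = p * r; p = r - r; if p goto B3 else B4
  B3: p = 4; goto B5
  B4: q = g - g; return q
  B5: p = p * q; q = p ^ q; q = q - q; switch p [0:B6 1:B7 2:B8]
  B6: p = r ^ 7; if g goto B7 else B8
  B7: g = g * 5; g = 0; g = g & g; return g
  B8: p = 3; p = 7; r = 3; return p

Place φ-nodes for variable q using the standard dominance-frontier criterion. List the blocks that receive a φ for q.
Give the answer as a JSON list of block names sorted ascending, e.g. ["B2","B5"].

idom tree: B1←B0 B2←B1 B3←B0 B4←B2 B5←B3 B6←B5 B7←B5 B8←B5
Dom∩ at merges:
  B3: preds {B0,B2}: {B0} ∩ {B0,B1,B2} = {B0}; idom=B0
  B7: preds {B5,B6}: {B0,B3,B5} ∩ {B0,B3,B5,B6} = {B0,B3,B5}; idom=B5
  B8: preds {B5,B6}: {B0,B3,B5} ∩ {B0,B3,B5,B6} = {B0,B3,B5}; idom=B5

DF walk-up:
  join B3 pred B0: · stop@B0
  join B3 pred B2: B2→B1 stop@B0
  join B7 pred B5: · stop@B5
  join B7 pred B6: B6 stop@B5
  join B8 pred B5: · stop@B5
  join B8 pred B6: B6 stop@B5
  B0 → ∅
  B1 → {B3}
  B2 → {B3}
  B3 → ∅
  B4 → ∅
  B5 → ∅
  B6 → {B7,B8}
  B7 → ∅
  B8 → ∅

φ for q: defs {B0,B1,B4,B5}
  DF⁺ = {B3}

Answer: ["B3"]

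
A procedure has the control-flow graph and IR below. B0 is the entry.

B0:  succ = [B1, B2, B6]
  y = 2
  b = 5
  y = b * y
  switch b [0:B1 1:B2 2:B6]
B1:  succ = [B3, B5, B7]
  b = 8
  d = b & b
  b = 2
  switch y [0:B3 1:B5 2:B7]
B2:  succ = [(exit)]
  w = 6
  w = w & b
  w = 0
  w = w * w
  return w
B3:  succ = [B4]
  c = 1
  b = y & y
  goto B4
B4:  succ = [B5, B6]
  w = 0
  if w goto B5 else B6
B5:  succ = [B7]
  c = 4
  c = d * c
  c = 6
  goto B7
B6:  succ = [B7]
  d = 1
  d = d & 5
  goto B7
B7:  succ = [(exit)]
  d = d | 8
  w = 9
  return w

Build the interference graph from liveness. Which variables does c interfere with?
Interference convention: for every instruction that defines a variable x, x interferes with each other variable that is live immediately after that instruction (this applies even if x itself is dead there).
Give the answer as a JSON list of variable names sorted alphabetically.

Answer: ["d", "y"]

Working:
Per-block:
  B0: {b,y} / ∅
  B1: {b,d} / {y}
  B2: {w} / {b}
  B3: {b,c} / {y}
  B4: {w} / ∅
  B5: {c} / {d}
  B6: {d} / ∅
  B7: {d,w} / {d}

Live sets:
  live B0: ∅→{b,y}
  live B1: {y}→{d,y}
  live B2: {b}→∅
  live B3: {d,y}→{d}
  live B4: {d}→{d}
  live B5: {d}→{d}
  live B6: ∅→{d}
  live B7: {d}→∅

Interference:
  b: {d,w,y}
  c: {d,y}
  d: {b,c,w,y}
  w: {b,d}
  y: {b,c,d}

N(c) = ["d", "y"]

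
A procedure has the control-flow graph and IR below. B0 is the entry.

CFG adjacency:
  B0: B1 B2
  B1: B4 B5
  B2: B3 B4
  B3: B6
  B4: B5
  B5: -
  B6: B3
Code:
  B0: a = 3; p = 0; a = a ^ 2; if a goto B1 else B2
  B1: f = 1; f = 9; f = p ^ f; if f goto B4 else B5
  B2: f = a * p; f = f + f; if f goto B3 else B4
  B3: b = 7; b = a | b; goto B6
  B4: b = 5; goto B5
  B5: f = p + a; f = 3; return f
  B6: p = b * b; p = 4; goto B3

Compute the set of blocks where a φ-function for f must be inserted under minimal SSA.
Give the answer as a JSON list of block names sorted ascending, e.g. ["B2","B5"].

idom tree: B1←B0 B2←B0 B3←B2 B4←B0 B5←B0 B6←B3
Dom∩ at merges:
  B3: preds {B2,B6}: {B0,B2} ∩ {B0,B2,B3,B6} = {B0,B2}; idom=B2
  B4: preds {B1,B2}: {B0,B1} ∩ {B0,B2} = {B0}; idom=B0
  B5: preds {B1,B4}: {B0,B1} ∩ {B0,B4} = {B0}; idom=B0

DF derivation:
  join B3 pred B2: · stop@B2
  join B3 pred B6: B6→B3 stop@B2
  join B4 pred B1: B1 stop@B0
  join B4 pred B2: B2 stop@B0
  join B5 pred B1: B1 stop@B0
  join B5 pred B4: B4 stop@B0
  DF(B0)=∅
  DF(B1)={B4,B5}
  DF(B2)={B4}
  DF(B3)={B3}
  DF(B4)={B5}
  DF(B5)=∅
  DF(B6)={B3}

φ for f: defs {B1,B2,B5}
  DF⁺ = {B4,B5}

Answer: ["B4", "B5"]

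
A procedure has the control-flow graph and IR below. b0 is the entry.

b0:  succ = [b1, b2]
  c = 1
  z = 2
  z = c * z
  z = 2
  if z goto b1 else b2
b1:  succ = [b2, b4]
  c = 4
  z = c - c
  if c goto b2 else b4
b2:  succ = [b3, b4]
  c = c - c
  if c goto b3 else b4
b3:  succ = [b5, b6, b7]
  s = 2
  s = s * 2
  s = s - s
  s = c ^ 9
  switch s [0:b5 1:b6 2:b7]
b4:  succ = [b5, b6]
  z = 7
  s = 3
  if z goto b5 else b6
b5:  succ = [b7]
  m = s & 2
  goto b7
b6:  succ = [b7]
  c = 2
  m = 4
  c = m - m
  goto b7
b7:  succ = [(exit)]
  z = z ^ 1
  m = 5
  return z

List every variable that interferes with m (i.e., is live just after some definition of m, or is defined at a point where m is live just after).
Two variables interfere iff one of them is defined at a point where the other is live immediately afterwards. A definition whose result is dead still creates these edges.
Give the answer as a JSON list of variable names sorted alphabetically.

Answer: ["z"]

Derivation:
def/use:
  b0: def={c,z} ue=∅
  b1: def={c,z} ue=∅
  b2: def={c} ue={c}
  b3: def={s} ue={c}
  b4: def={s,z} ue=∅
  b5: def={m} ue={s}
  b6: def={c,m} ue=∅
  b7: def={m,z} ue={z}

Backward fixpoint:
  b0: in=∅ out={c,z}
  b1: in=∅ out={c,z}
  b2: in={c,z} out={c,z}
  b3: in={c,z} out={s,z}
  b4: in=∅ out={s,z}
  b5: in={s,z} out={z}
  b6: in={z} out={z}
  b7: in={z} out=∅

Interfere edges:
  c: {s,z}
  m: {z}
  s: {c,z}
  z: {c,m,s}

N(m) = ["z"]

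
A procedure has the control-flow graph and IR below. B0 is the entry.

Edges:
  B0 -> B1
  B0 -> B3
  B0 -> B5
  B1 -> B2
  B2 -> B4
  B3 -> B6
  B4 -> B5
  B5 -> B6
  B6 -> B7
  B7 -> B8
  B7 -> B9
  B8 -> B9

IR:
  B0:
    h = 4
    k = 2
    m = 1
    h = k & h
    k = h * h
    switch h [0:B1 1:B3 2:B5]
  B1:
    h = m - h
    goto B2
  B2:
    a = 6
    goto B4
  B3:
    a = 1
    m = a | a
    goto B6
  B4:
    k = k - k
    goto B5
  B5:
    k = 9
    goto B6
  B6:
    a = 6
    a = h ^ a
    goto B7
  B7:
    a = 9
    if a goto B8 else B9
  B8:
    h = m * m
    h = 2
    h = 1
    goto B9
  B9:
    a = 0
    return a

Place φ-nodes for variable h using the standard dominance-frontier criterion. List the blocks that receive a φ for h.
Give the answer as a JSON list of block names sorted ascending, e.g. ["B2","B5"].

idom tree: B1←B0 B2←B1 B3←B0 B4←B2 B5←B0 B6←B0 B7←B6 B8←B7 B9←B7
Join-block Dom:
  B5: preds {B0,B4}: {B0} ∩ {B0,B1,B2,B4} = {B0}; idom=B0
  B6: preds {B3,B5}: {B0,B3} ∩ {B0,B5} = {B0}; idom=B0
  B9: preds {B7,B8}: {B0,B6,B7} ∩ {B0,B6,B7,B8} = {B0,B6,B7}; idom=B7

Frontier:
  B5←B0: walk · to B0
  B5←B4: walk B4→B2→B1 to B0
  B6←B3: walk B3 to B0
  B6←B5: walk B5 to B0
  B9←B7: walk · to B7
  B9←B8: walk B8 to B7
  B0: DF=∅
  B1: DF={B5}
  B2: DF={B5}
  B3: DF={B6}
  B4: DF={B5}
  B5: DF={B6}
  B6: DF=∅
  B7: DF=∅
  B8: DF={B9}
  B9: DF=∅

φ for h: defs {B0,B1,B8}
  DF⁺ = {B5,B6,B9}

Answer: ["B5", "B6", "B9"]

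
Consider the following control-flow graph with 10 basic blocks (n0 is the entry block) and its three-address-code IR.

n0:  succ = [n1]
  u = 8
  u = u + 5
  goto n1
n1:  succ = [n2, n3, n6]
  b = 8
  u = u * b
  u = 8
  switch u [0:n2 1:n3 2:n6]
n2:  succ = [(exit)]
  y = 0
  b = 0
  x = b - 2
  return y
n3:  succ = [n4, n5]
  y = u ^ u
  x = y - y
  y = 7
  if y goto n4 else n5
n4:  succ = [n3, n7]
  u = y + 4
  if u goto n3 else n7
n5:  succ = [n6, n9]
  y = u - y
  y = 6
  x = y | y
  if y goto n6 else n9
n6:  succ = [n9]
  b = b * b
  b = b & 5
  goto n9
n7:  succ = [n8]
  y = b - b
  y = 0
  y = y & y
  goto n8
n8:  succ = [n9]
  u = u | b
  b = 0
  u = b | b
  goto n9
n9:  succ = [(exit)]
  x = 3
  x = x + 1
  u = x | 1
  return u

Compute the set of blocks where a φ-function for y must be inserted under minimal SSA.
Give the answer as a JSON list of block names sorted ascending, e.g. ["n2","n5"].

Answer: ["n3", "n6", "n9"]

Analysis:
idom tree: n1←n0 n2←n1 n3←n1 n4←n3 n5←n3 n6←n1 n7←n4 n8←n7 n9←n1
Dom∩ at merges:
  n3: preds {n1,n4}: {n0,n1} ∩ {n0,n1,n3,n4} = {n0,n1}; idom=n1
  n6: preds {n1,n5}: {n0,n1} ∩ {n0,n1,n3,n5} = {n0,n1}; idom=n1
  n9: preds {n5,n6,n8}: {n0,n1,n3,n5} ∩ {n0,n1,n6} ∩ {n0,n1,n3,n4,n7,n8} = {n0,n1}; idom=n1

DF derivation:
  join n3 pred n1: · stop@n1
  join n3 pred n4: n4→n3 stop@n1
  join n6 pred n1: · stop@n1
  join n6 pred n5: n5→n3 stop@n1
  join n9 pred n5: n5→n3 stop@n1
  join n9 pred n6: n6 stop@n1
  join n9 pred n8: n8→n7→n4→n3 stop@n1
  n0: DF=∅
  n1: DF=∅
  n2: DF=∅
  n3: DF={n3,n6,n9}
  n4: DF={n3,n9}
  n5: DF={n6,n9}
  n6: DF={n9}
  n7: DF={n9}
  n8: DF={n9}
  n9: DF=∅

φ for y: defs {n2,n3,n5,n7}
  DF⁺ = {n3,n6,n9}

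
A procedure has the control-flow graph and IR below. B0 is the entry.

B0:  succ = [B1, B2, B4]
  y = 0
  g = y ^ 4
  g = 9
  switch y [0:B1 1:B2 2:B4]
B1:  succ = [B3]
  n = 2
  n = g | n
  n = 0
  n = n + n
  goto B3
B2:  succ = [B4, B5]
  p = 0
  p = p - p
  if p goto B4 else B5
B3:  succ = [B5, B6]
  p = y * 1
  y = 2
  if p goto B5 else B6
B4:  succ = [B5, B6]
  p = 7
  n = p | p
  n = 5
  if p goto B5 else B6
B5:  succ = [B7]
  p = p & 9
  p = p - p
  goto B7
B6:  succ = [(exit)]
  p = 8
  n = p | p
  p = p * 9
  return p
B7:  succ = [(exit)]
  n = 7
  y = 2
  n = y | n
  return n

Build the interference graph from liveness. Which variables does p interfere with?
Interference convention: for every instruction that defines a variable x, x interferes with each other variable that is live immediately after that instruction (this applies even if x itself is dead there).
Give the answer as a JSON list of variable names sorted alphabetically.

Answer: ["n", "y"]

Analysis:
Block summaries:
  B0 def {g,y} use ∅
  B1 def {n} use {g}
  B2 def {p} use ∅
  B3 def {p,y} use {y}
  B4 def {n,p} use ∅
  B5 def {p} use {p}
  B6 def {n,p} use ∅
  B7 def {n,y} use ∅

Backward fixpoint:
  B0: in=∅ out={g,y}
  B1: in={g,y} out={y}
  B2: in=∅ out={p}
  B3: in={y} out={p}
  B4: in=∅ out={p}
  B5: in={p} out=∅
  B6: in=∅ out=∅
  B7: in=∅ out=∅

Interference:
  g↔{n,y}
  n↔{g,p,y}
  p↔{n,y}
  y↔{g,n,p}

N(p) = ["n", "y"]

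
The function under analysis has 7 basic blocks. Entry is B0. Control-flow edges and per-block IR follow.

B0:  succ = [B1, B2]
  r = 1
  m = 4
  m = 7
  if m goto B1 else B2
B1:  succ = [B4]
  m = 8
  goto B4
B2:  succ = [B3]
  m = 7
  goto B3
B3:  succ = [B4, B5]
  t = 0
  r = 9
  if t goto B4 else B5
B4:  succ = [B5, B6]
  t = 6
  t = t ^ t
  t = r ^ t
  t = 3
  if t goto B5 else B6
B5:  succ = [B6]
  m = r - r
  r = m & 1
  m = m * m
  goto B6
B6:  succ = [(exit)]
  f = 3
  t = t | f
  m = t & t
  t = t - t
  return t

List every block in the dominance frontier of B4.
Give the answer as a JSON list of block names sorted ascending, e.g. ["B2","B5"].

idom tree: B1←B0 B2←B0 B3←B2 B4←B0 B5←B0 B6←B0
Dom at joins:
  B4: preds {B1,B3}: {B0,B1} ∩ {B0,B2,B3} = {B0}; idom=B0
  B5: preds {B3,B4}: {B0,B2,B3} ∩ {B0,B4} = {B0}; idom=B0
  B6: preds {B4,B5}: {B0,B4} ∩ {B0,B5} = {B0}; idom=B0

DF derivation:
  join B4 pred B1: B1 stop@B0
  join B4 pred B3: B3→B2 stop@B0
  join B5 pred B3: B3→B2 stop@B0
  join B5 pred B4: B4 stop@B0
  join B6 pred B4: B4 stop@B0
  join B6 pred B5: B5 stop@B0
  B0: DF=∅
  B1: DF={B4}
  B2: DF={B4,B5}
  B3: DF={B4,B5}
  B4: DF={B5,B6}
  B5: DF={B6}
  B6: DF=∅

DF(B4) = ["B5", "B6"]

Answer: ["B5", "B6"]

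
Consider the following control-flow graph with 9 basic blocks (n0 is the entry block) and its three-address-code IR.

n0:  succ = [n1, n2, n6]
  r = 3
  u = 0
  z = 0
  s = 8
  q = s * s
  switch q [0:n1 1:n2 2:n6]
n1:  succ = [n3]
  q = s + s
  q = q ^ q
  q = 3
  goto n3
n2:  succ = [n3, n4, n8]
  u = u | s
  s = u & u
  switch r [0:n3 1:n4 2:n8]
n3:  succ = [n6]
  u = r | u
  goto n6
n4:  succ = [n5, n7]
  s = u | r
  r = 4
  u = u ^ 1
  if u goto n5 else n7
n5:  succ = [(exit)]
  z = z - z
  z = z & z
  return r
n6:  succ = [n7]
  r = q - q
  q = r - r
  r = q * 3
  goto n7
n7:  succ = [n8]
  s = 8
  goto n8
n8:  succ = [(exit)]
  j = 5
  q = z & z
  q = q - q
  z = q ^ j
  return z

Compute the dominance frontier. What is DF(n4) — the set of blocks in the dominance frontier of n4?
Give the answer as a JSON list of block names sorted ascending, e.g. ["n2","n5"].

idom tree: n1←n0 n2←n0 n3←n0 n4←n2 n5←n4 n6←n0 n7←n0 n8←n0
Join-block Dom:
  n3: preds {n1,n2}: {n0,n1} ∩ {n0,n2} = {n0}; idom=n0
  n6: preds {n0,n3}: {n0} ∩ {n0,n3} = {n0}; idom=n0
  n7: preds {n4,n6}: {n0,n2,n4} ∩ {n0,n6} = {n0}; idom=n0
  n8: preds {n2,n7}: {n0,n2} ∩ {n0,n7} = {n0}; idom=n0

DF walk-up:
  join n3 pred n1: n1 stop@n0
  join n3 pred n2: n2 stop@n0
  join n6 pred n0: · stop@n0
  join n6 pred n3: n3 stop@n0
  join n7 pred n4: n4→n2 stop@n0
  join n7 pred n6: n6 stop@n0
  join n8 pred n2: n2 stop@n0
  join n8 pred n7: n7 stop@n0
  DF(n0)=∅
  DF(n1)={n3}
  DF(n2)={n3,n7,n8}
  DF(n3)={n6}
  DF(n4)={n7}
  DF(n5)=∅
  DF(n6)={n7}
  DF(n7)={n8}
  DF(n8)=∅

DF(n4) = ["n7"]

Answer: ["n7"]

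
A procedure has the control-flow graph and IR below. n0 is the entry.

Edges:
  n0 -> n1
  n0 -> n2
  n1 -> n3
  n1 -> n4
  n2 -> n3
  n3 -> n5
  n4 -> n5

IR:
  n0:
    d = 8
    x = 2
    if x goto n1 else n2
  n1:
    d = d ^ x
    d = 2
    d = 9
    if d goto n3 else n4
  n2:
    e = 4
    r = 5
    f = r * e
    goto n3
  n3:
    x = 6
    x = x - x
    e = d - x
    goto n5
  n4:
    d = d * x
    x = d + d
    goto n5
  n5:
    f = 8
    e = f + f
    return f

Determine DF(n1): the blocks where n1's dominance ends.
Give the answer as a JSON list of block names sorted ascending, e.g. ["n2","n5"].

idom tree: n1←n0 n2←n0 n3←n0 n4←n1 n5←n0
Join-block Dom:
  n3: preds {n1,n2}: {n0,n1} ∩ {n0,n2} = {n0}; idom=n0
  n5: preds {n3,n4}: {n0,n3} ∩ {n0,n1,n4} = {n0}; idom=n0

DF derivation:
  n3←n1: walk n1 to n0
  n3←n2: walk n2 to n0
  n5←n3: walk n3 to n0
  n5←n4: walk n4→n1 to n0
  DF(n0)=∅
  DF(n1)={n3,n5}
  DF(n2)={n3}
  DF(n3)={n5}
  DF(n4)={n5}
  DF(n5)=∅

DF(n1) = ["n3", "n5"]

Answer: ["n3", "n5"]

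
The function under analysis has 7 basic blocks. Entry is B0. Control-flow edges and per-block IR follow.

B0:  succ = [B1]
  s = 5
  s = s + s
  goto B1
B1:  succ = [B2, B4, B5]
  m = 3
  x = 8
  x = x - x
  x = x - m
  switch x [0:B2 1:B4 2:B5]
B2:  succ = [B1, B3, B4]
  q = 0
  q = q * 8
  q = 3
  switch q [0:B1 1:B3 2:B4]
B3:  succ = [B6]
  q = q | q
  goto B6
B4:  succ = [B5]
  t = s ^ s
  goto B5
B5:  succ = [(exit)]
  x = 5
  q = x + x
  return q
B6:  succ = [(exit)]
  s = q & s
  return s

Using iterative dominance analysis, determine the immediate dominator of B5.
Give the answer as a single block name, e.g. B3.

Answer: B1

Derivation:
idom tree: B1←B0 B2←B1 B3←B2 B4←B1 B5←B1 B6←B3
Dom at joins:
  B1: preds {B0,B2}: {B0} ∩ {B0,B1,B2} = {B0}; idom=B0
  B4: preds {B1,B2}: {B0,B1} ∩ {B0,B1,B2} = {B0,B1}; idom=B1
  B5: preds {B1,B4}: {B0,B1} ∩ {B0,B1,B4} = {B0,B1}; idom=B1

idom(B5) = B1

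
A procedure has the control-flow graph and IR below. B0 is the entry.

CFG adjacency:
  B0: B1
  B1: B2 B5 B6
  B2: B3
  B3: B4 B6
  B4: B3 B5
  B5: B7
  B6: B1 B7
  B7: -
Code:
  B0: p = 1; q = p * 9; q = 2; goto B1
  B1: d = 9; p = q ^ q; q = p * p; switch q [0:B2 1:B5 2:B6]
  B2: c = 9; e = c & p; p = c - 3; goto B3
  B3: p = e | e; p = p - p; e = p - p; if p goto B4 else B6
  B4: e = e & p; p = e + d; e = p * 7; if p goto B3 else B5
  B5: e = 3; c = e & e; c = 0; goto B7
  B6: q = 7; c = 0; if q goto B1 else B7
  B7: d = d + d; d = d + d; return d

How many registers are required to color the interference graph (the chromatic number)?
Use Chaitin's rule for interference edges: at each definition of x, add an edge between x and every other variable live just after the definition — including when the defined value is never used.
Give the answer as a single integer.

Answer: 4

Derivation:
Per-block:
  B0 def {p,q} use ∅
  B1 def {d,p,q} use {q}
  B2 def {c,e,p} use {p}
  B3 def {e,p} use {e}
  B4 def {e,p} use {d,e,p}
  B5 def {c,e} use ∅
  B6 def {c,q} use ∅
  B7 def {d} use {d}

Liveness:
  B0 li=∅ lo={q}
  B1 li={q} lo={d,p}
  B2 li={d,p} lo={d,e}
  B3 li={d,e} lo={d,e,p}
  B4 li={d,e,p} lo={d,e}
  B5 li={d} lo={d}
  B6 li={d} lo={d,q}
  B7 li={d} lo=∅

Interfere edges:
  c: {d,e,p,q}
  d: {c,e,p,q}
  e: {c,d,p}
  p: {c,d,e,q}
  q: {c,d,p}

Colouring:
  {c,d,e,p} pairwise interfere (4-clique) ⇒ χ ≥ 4
  assign c→R0 d→R1 e→R3 p→R2 q→R3 — no edge inside a register ⇒ χ ≤ 4
  χ = 4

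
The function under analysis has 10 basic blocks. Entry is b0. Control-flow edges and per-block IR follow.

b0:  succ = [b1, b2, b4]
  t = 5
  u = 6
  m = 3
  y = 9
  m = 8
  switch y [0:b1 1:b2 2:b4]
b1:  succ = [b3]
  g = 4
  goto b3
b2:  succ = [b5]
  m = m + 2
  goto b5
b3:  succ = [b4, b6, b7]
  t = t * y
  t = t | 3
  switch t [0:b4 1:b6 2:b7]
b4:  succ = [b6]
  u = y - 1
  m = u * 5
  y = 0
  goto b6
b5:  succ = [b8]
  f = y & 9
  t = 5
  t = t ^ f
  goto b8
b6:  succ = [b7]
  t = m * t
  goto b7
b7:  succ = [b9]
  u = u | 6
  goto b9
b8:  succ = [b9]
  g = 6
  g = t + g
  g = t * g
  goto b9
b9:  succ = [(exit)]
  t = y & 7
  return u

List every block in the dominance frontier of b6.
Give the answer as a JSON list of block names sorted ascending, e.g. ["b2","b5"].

Answer: ["b7"]

Derivation:
idom tree: b1←b0 b2←b0 b3←b1 b4←b0 b5←b2 b6←b0 b7←b0 b8←b5 b9←b0
Dom∩ at merges:
  b4: preds {b0,b3}: {b0} ∩ {b0,b1,b3} = {b0}; idom=b0
  b6: preds {b3,b4}: {b0,b1,b3} ∩ {b0,b4} = {b0}; idom=b0
  b7: preds {b3,b6}: {b0,b1,b3} ∩ {b0,b6} = {b0}; idom=b0
  b9: preds {b7,b8}: {b0,b7} ∩ {b0,b2,b5,b8} = {b0}; idom=b0

DF walk-up:
  b4←b0: walk · to b0
  b4←b3: walk b3→b1 to b0
  b6←b3: walk b3→b1 to b0
  b6←b4: walk b4 to b0
  b7←b3: walk b3→b1 to b0
  b7←b6: walk b6 to b0
  b9←b7: walk b7 to b0
  b9←b8: walk b8→b5→b2 to b0
  DF(b0)=∅
  DF(b1)={b4,b6,b7}
  DF(b2)={b9}
  DF(b3)={b4,b6,b7}
  DF(b4)={b6}
  DF(b5)={b9}
  DF(b6)={b7}
  DF(b7)={b9}
  DF(b8)={b9}
  DF(b9)=∅

DF(b6) = ["b7"]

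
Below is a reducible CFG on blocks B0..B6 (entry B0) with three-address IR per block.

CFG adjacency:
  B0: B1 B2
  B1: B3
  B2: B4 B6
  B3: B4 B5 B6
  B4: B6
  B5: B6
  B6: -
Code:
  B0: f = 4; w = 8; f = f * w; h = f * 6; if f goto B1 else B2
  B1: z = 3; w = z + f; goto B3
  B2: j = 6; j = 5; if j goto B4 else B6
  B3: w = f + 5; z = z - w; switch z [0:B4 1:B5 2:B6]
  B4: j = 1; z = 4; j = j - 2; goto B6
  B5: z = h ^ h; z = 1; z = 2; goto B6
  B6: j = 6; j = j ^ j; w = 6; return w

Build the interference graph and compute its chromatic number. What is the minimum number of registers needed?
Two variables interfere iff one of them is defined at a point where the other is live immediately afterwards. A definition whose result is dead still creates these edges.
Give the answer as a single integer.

Per-block:
  B0: {f,h,w} / ∅
  B1: {w,z} / {f}
  B2: {j} / ∅
  B3: {w,z} / {f,z}
  B4: {j,z} / ∅
  B5: {z} / {h}
  B6: {j,w} / ∅

Live sets:
  B0: in=∅ out={f,h}
  B1: in={f,h} out={f,h,z}
  B2: in=∅ out=∅
  B3: in={f,h,z} out={h}
  B4: in=∅ out=∅
  B5: in={h} out=∅
  B6: in=∅ out=∅

Interference:
  f: {h,w,z}
  h: {f,w,z}
  j: {z}
  w: {f,h,z}
  z: {f,h,j,w}

Registers:
  {f,h,w,z} pairwise interfere (4-clique) ⇒ χ ≥ 4
  assign f→r1 h→r2 j→r1 w→r3 z→r0 — no edge inside a register ⇒ χ ≤ 4
  χ = 4

Answer: 4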